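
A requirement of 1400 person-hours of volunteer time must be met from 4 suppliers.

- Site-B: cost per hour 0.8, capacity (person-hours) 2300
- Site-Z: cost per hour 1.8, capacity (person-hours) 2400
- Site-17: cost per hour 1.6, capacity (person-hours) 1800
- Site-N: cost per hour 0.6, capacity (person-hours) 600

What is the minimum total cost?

Cheapest first:
Take 600 from Site-N at 0.6 — need 800 more.
Site-B at 0.8: take 800 of its 2300 — requirement met.
Site-17, Site-Z: unused.
Cost = 600×0.6 + 800×0.8 = 1000.

1000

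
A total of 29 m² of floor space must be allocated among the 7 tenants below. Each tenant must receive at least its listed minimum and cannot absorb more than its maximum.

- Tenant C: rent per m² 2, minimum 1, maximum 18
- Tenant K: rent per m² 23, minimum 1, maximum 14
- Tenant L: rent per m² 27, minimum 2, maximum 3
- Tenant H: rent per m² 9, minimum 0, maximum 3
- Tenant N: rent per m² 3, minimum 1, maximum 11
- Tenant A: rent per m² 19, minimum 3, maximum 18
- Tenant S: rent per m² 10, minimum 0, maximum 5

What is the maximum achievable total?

Meeting every minimum uses 1+1+2+0+1+3+0 = 8 m², leaving 21.
Rank by rent per m²: Tenant L 27 > Tenant K 23 > Tenant A 19 > Tenant S 10 > Tenant H 9 > Tenant N 3 > Tenant C 2.
Tenant L: +1 to 3 (cap) ; 20 left.
Tenant K: +13 to 14 (cap) ; 7 left.
Only 7 left; Tenant A takes them to reach 10.
Total = 2×1 + 23×14 + 27×3 + 3×1 + 19×10 = 598.

598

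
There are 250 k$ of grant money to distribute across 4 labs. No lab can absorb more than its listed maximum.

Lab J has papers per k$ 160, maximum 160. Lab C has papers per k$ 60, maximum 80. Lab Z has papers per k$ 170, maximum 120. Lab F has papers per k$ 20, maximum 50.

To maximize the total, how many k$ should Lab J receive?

Rank by papers per k$: Lab Z 170 > Lab J 160 > Lab C 60 > Lab F 20.
Lab Z takes 120 to reach its cap of 120 ; 130 left.
Only 130 left; Lab J takes them to reach 130.

130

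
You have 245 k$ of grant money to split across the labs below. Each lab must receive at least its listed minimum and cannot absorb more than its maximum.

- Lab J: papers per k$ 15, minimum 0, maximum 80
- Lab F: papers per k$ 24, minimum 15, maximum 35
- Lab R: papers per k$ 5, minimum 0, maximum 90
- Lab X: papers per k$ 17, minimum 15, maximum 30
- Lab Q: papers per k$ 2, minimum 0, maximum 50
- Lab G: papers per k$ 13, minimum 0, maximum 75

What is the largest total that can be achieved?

Meeting every minimum uses 0+15+0+15+0+0 = 30 k$, leaving 215.
Highest papers per k$ first: Lab F 24 > Lab X 17 > Lab J 15 > Lab G 13 > Lab R 5 > Lab Q 2.
Lab F takes 20 more to reach its cap of 35 → 195 left.
Give Lab X 15 more to hit its cap of 30 → 180 left.
Lab J: +80 to 80 (cap) → 100 left.
Lab G: +75 to 75 (cap) → 25 left.
Lab R has room for 90 more but only 25 remain, so it gets 25.
Total = 15×80 + 24×35 + 5×25 + 17×30 + 13×75 = 3650.

3650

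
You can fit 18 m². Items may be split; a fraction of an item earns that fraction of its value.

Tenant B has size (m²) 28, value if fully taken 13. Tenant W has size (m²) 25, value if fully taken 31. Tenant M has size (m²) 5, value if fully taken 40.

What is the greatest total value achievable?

56.12

Sort by value density: Tenant M 40/5≈8, Tenant W 31/25≈1.24, Tenant B 13/28≈0.464.
Take all of Tenant M (5 m², value 40) ; 13 m² left.
Only 13 m² remain; take 13/25 of Tenant W for value 31×13/25 = 16.12.
Total value = 56.12.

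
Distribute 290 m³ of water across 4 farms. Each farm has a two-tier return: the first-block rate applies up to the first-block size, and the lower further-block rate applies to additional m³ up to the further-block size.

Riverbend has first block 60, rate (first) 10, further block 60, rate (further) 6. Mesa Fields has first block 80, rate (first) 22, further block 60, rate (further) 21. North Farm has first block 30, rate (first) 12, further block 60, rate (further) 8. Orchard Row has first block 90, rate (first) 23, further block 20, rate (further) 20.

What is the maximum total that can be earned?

Order all 8 blocks by rate: Orchard Row/T1 23 > Mesa Fields/T1 22 > Mesa Fields/T2 21 > Orchard Row/T2 20 > North Farm/T1 12 > Riverbend/T1 10 > North Farm/T2 8 > Riverbend/T2 6.
Fill Orchard Row T1 block (90 at 23) ; 200 left.
Mesa Fields/T1 (22): +80 ; 120 left.
Mesa Fields T2 at 21: fill all 60 ; 60 left.
Orchard Row T2 at 20: fill all 20 ; 40 left.
North Farm/T1 (12): +30 ; 10 left.
10 remain; put them into Riverbend T1 at 10.
Total = 23×90 + 22×80 + 21×60 + 20×20 + 12×30 + 10×10 = 5950.

5950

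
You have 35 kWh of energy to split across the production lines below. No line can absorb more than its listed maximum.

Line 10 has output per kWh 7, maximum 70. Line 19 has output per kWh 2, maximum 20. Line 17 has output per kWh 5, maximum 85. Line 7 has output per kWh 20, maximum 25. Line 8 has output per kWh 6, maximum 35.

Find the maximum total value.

570

Highest output per kWh first: Line 7 20 > Line 10 7 > Line 8 6 > Line 17 5 > Line 19 2.
Give Line 7 25 to hit its cap of 25 → 10 left.
Line 10 has room for 70 but only 10 remain, so it gets 10.
Total = 7×10 + 20×25 = 570.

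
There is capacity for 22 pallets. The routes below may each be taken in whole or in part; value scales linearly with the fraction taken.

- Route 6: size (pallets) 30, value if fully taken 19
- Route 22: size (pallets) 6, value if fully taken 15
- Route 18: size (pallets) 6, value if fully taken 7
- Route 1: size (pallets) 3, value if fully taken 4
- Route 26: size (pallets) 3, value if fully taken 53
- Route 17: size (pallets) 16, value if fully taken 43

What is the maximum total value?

103.5

Rank by value-to-size ratio: Route 26 53/3≈17.7, Route 17 43/16≈2.69, Route 22 15/6≈2.5, Route 1 4/3≈1.33, Route 18 7/6≈1.17, Route 6 19/30≈0.633.
Route 26: take in full, 3 pallets for value 53 ; 19 left.
Take all of Route 17 (16 pallets, value 43) ; 3 pallets left.
Fill the last 3 pallets with part of Route 22: 3/6 of it earns 7.5.
Total value = 103.5.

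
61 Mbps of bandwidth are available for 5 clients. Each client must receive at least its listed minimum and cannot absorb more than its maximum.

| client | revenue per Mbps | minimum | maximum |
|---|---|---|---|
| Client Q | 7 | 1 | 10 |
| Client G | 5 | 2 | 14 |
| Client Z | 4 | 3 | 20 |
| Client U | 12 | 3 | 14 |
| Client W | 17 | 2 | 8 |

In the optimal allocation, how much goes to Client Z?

15

Meeting every minimum uses 1+2+3+3+2 = 11 Mbps, leaving 50.
Rank by revenue per Mbps: Client W 17 > Client U 12 > Client Q 7 > Client G 5 > Client Z 4.
Give Client W 6 more to hit its cap of 8 ; 44 left.
Client U: +11 to 14 (cap) ; 33 left.
Client Q takes 9 more to reach its cap of 10 ; 24 left.
Client G takes 12 more to reach its cap of 14 ; 12 left.
Only 12 left; Client Z takes them to reach 15.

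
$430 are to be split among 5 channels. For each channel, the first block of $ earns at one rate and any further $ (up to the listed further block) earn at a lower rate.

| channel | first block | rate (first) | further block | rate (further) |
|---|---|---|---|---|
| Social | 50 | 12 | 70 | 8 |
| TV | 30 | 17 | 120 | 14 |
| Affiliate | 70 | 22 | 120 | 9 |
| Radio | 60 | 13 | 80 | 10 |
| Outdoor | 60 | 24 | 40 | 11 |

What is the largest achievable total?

6990

Order all 10 blocks by rate: Outdoor/tier1 24 > Affiliate/tier1 22 > TV/tier1 17 > TV/tier2 14 > Radio/tier1 13 > Social/tier1 12 > Outdoor/tier2 11 > Radio/tier2 10 > Affiliate/tier2 9 > Social/tier2 8.
Outdoor tier1 at 24: fill all 60 ; 370 left.
Affiliate tier1 at 22: fill all 70 ; 300 left.
TV tier1 at 17: fill all 30 ; 270 left.
TV tier2 at 14: fill all 120 ; 150 left.
Radio tier1 at 13: fill all 60 ; 90 left.
Social tier1 at 12: fill all 50 ; 40 left.
Outdoor tier2 at 11: fill all 40 ; 0 left.
Total = 24×60 + 22×70 + 17×30 + 14×120 + 13×60 + 12×50 + 11×40 = 6990.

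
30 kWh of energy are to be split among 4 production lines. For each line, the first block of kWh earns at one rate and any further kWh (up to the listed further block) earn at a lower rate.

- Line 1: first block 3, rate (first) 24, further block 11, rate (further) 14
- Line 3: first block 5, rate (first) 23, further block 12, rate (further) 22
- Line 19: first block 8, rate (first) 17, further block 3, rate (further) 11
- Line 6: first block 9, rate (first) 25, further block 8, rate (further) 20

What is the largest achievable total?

696

Treat each block as its own option and order by rate: Line 6/first 25 > Line 1/first 24 > Line 3/first 23 > Line 3/second 22 > Line 6/second 20 > Line 19/first 17 > Line 1/second 14 > Line 19/second 11.
Fill Line 6 first block (9 at 25) — 21 left.
Line 1 first at 24: fill all 3 — 18 left.
Line 3 first at 23: fill all 5 — 13 left.
Fill Line 3 second block (12 at 22) — 1 left.
Line 6/second: +1 of 8 at 20; pool empty.
Total = 25×9 + 24×3 + 23×5 + 22×12 + 20×1 = 696.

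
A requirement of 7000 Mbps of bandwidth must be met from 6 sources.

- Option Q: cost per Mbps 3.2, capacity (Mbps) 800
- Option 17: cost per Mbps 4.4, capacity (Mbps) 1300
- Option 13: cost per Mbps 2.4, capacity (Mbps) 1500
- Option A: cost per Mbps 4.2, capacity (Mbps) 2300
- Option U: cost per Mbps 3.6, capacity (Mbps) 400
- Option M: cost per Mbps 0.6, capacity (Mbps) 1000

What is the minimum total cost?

Fill from the cheapest source first.
Option M at 0.6: take all 1000 Mbps — 6000 still needed.
Take 1500 from Option 13 at 2.4 — need 4500 more.
Option Q (3.2): use full 800 — 3700 Mbps to go.
Option U at 3.6: take all 400 Mbps — 3300 still needed.
Option A (4.2): use full 2300 — 1000 Mbps to go.
Option 17 at 4.4: take 1000 of its 1300 — requirement met.
Cost = 1000×0.6 + 1500×2.4 + 800×3.2 + 400×3.6 + 2300×4.2 + 1000×4.4 = 22260.

22260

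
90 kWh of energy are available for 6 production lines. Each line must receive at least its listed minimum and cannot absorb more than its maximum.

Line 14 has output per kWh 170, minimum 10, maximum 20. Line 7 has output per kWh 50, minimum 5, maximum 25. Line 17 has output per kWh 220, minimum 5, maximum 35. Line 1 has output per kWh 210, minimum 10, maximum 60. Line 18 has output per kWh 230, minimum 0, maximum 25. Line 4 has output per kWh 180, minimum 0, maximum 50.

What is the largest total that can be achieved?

Meeting every minimum uses 10+5+5+10+0+0 = 30 kWh, leaving 60.
Rank by output per kWh: Line 18 230 > Line 17 220 > Line 1 210 > Line 4 180 > Line 14 170 > Line 7 50.
Line 18: +25 to 25 (cap) — 35 left.
Line 17 takes 30 more to reach its cap of 35 — 5 left.
Line 1 has room for 50 more but only 5 remain, so it gets 15.
Total = 170×10 + 50×5 + 220×35 + 210×15 + 230×25 = 18550.

18550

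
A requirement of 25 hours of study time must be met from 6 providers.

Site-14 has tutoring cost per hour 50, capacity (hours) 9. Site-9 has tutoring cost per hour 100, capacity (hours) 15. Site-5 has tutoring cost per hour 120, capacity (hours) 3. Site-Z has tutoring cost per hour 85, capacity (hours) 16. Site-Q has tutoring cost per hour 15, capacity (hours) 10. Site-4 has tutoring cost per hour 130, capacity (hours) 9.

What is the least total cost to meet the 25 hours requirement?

Fill from the cheapest provider first.
Site-Q at 15: take all 10 hours → 15 still needed.
Site-14 at 50: take all 9 hours → 6 still needed.
Take 6 from Site-Z at 85 to finish.
Site-9, Site-5, Site-4: unused.
Cost = 10×15 + 9×50 + 6×85 = 1110.

1110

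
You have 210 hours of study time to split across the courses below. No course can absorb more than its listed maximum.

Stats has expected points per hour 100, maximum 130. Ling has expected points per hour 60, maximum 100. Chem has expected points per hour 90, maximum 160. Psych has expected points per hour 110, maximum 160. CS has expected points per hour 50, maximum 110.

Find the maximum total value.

Rank by expected points per hour: Psych 110 > Stats 100 > Chem 90 > Ling 60 > CS 50.
Give Psych 160 to hit its cap of 160 ; 50 left.
Only 50 left; Stats takes them to reach 50.
Total = 100×50 + 110×160 = 22600.

22600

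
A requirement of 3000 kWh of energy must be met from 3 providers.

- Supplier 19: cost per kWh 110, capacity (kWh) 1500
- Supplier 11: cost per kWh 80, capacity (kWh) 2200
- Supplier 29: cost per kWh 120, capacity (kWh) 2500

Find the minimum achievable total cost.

264000

Fill from the cheapest provider first.
Supplier 11 at 80: take all 2200 kWh → 800 still needed.
Supplier 19 at 110: take 800 of its 1500 → requirement met.
Supplier 29: unused.
Cost = 2200×80 + 800×110 = 264000.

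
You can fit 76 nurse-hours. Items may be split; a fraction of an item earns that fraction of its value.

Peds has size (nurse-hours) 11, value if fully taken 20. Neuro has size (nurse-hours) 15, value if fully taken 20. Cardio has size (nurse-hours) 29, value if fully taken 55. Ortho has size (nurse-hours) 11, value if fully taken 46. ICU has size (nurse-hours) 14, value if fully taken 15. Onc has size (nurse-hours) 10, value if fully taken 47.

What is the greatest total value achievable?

Sort by value density: Onc 47/10≈4.7, Ortho 46/11≈4.18, Cardio 55/29≈1.9, Peds 20/11≈1.82, Neuro 20/15≈1.33, ICU 15/14≈1.07.
All 10 nurse-hours of Onc fit (value 47) — 66 remain.
Ortho: take in full, 11 nurse-hours for value 46 — 55 left.
All 29 nurse-hours of Cardio fit (value 55) — 26 remain.
All 11 nurse-hours of Peds fit (value 20) — 15 remain.
Neuro: take in full, 15 nurse-hours for value 20 — 0 left.
Total value = 188.

188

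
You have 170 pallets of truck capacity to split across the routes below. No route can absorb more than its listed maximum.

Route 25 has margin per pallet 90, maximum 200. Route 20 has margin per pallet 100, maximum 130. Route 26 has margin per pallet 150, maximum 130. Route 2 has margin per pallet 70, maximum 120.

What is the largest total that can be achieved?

Rank by margin per pallet: Route 26 150 > Route 20 100 > Route 25 90 > Route 2 70.
Route 26 takes 130 to reach its cap of 130 → 40 left.
Only 40 left; Route 20 takes them to reach 40.
Total = 100×40 + 150×130 = 23500.

23500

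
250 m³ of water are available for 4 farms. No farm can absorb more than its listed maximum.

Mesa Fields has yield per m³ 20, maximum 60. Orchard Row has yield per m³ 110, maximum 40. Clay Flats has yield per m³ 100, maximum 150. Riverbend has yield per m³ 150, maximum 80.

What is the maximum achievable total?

Order the farms by yield per m³: Riverbend 150 > Orchard Row 110 > Clay Flats 100 > Mesa Fields 20.
Give Riverbend 80 to hit its cap of 80 → 170 left.
Orchard Row takes 40 to reach its cap of 40 → 130 left.
Only 130 left; Clay Flats takes them to reach 130.
Total = 110×40 + 100×130 + 150×80 = 29400.

29400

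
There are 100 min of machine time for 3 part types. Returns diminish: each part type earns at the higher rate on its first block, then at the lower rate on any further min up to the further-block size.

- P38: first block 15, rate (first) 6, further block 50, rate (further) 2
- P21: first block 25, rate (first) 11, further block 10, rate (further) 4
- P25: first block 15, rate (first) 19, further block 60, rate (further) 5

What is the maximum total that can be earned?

875

Order all 6 blocks by rate: P25/T1 19 > P21/T1 11 > P38/T1 6 > P25/T2 5 > P21/T2 4 > P38/T2 2.
P25/T1 (19): +15 ; 85 left.
Fill P21 T1 block (25 at 11) ; 60 left.
P38/T1 (6): +15 ; 45 left.
P25/T2: +45 of 60 at 5; pool empty.
Total = 19×15 + 11×25 + 6×15 + 5×45 = 875.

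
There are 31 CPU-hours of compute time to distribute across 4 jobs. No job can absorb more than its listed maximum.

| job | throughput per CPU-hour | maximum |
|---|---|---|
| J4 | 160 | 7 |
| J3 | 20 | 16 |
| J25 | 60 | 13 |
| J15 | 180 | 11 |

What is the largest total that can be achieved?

Highest throughput per CPU-hour first: J15 180 > J4 160 > J25 60 > J3 20.
J15 takes 11 to reach its cap of 11 — 20 left.
J4 takes 7 to reach its cap of 7 — 13 left.
Give J25 13 to hit its cap of 13 — 0 left.
Total = 160×7 + 60×13 + 180×11 = 3880.

3880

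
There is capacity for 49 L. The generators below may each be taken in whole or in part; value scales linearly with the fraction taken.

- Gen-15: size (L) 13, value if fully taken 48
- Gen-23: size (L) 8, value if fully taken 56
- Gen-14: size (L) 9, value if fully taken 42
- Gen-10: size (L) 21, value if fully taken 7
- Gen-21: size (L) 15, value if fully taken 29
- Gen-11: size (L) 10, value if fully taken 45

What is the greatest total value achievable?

Sort by value density: Gen-23 56/8≈7, Gen-14 42/9≈4.67, Gen-11 45/10≈4.5, Gen-15 48/13≈3.69, Gen-21 29/15≈1.93, Gen-10 7/21≈0.333.
All 8 L of Gen-23 fit (value 56) → 41 remain.
Gen-14: take in full, 9 L for value 42 → 32 left.
Take all of Gen-11 (10 L, value 45) → 22 L left.
Take all of Gen-15 (13 L, value 48) → 9 L left.
Only 9 L remain; take 9/15 of Gen-21 for value 29×9/15 = 17.4.
Total value = 208.4.

208.4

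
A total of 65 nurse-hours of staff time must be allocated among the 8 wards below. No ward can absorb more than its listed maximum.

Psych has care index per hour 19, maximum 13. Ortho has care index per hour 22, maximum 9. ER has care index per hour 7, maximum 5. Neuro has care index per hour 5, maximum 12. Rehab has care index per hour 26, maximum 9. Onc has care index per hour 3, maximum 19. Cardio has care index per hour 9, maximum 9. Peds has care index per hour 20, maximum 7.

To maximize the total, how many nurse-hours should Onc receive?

Highest care index per hour first: Rehab 26 > Ortho 22 > Peds 20 > Psych 19 > Cardio 9 > ER 7 > Neuro 5 > Onc 3.
Give Rehab 9 to hit its cap of 9 — 56 left.
Ortho takes 9 to reach its cap of 9 — 47 left.
Peds takes 7 to reach its cap of 7 — 40 left.
Psych: +13 to 13 (cap) — 27 left.
Cardio: +9 to 9 (cap) — 18 left.
ER: +5 to 5 (cap) — 13 left.
Neuro takes 12 to reach its cap of 12 — 1 left.
Only 1 left; Onc takes them to reach 1.

1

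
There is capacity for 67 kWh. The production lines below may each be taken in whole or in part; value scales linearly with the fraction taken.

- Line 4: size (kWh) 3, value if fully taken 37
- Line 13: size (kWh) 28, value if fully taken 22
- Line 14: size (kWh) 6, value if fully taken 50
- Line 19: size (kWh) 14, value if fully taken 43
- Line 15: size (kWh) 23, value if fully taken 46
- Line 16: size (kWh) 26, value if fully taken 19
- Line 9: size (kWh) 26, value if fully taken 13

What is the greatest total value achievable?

192.5

Rank by value-to-size ratio: Line 4 37/3≈12.3, Line 14 50/6≈8.33, Line 19 43/14≈3.07, Line 15 46/23≈2, Line 13 22/28≈0.786, Line 16 19/26≈0.731, Line 9 13/26≈0.5.
All 3 kWh of Line 4 fit (value 37) → 64 remain.
All 6 kWh of Line 14 fit (value 50) → 58 remain.
Line 19: take in full, 14 kWh for value 43 → 44 left.
Line 15: take in full, 23 kWh for value 46 → 21 left.
Only 21 kWh remain; take 21/28 of Line 13 for value 22×21/28 = 16.5.
Total value = 192.5.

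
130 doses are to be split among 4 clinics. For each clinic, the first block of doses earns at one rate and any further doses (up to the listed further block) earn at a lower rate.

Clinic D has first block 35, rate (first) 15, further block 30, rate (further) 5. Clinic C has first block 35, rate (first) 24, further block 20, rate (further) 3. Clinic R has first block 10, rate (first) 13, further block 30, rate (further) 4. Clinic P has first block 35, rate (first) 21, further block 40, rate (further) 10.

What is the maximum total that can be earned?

2380

Order all 8 blocks by rate: Clinic C/tier1 24 > Clinic P/tier1 21 > Clinic D/tier1 15 > Clinic R/tier1 13 > Clinic P/tier2 10 > Clinic D/tier2 5 > Clinic R/tier2 4 > Clinic C/tier2 3.
Clinic C/tier1 (24): +35 → 95 left.
Clinic P tier1 at 21: fill all 35 → 60 left.
Clinic D tier1 at 15: fill all 35 → 25 left.
Clinic R tier1 at 13: fill all 10 → 15 left.
15 remain; put them into Clinic P tier2 at 10.
Total = 24×35 + 21×35 + 15×35 + 13×10 + 10×15 = 2380.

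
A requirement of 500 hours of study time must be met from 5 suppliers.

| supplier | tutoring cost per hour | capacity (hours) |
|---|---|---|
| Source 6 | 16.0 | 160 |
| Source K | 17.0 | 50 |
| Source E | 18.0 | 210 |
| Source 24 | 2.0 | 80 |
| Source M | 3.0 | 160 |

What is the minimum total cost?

Use suppliers in increasing cost order.
Source 24 (2.0): use full 80 → 420 hours to go.
Take 160 from Source M at 3.0 → need 260 more.
Source 6 at 16.0: take all 160 hours → 100 still needed.
Source K at 17.0: take all 50 hours → 50 still needed.
Source E at 18.0: take 50 of its 210 → requirement met.
Cost = 80×2.0 + 160×3.0 + 160×16.0 + 50×17.0 + 50×18.0 = 4950.

4950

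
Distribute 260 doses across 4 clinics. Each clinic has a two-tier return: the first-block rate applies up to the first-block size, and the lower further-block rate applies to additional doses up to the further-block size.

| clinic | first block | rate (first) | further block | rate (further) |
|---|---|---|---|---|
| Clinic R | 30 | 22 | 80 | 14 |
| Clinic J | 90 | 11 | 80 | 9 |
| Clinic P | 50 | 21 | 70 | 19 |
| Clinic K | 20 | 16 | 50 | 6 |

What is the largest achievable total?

Rank every tier by rate: Clinic R/first 22 > Clinic P/first 21 > Clinic P/second 19 > Clinic K/first 16 > Clinic R/second 14 > Clinic J/first 11 > Clinic J/second 9 > Clinic K/second 6.
Clinic R first at 22: fill all 30 — 230 left.
Clinic P/first (21): +50 — 180 left.
Fill Clinic P second block (70 at 19) — 110 left.
Clinic K/first (16): +20 — 90 left.
Clinic R second at 14: fill all 80 — 10 left.
Clinic J first at 11: only 10 left, fill 10.
Total = 22×30 + 21×50 + 19×70 + 16×20 + 14×80 + 11×10 = 4590.

4590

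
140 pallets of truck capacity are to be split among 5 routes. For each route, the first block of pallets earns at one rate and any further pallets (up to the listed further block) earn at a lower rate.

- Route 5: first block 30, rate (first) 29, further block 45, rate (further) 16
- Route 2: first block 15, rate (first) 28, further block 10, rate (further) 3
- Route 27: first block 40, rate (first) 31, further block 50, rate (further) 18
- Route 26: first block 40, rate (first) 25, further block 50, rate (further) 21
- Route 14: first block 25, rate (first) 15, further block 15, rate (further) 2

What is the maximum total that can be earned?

3845

Treat each block as its own option and order by rate: Route 27/first 31 > Route 5/first 29 > Route 2/first 28 > Route 26/first 25 > Route 26/second 21 > Route 27/second 18 > Route 5/second 16 > Route 14/first 15 > Route 2/second 3 > Route 14/second 2.
Route 27 first at 31: fill all 40 — 100 left.
Route 5/first (29): +30 — 70 left.
Fill Route 2 first block (15 at 28) — 55 left.
Route 26 first at 25: fill all 40 — 15 left.
Route 26/second: +15 of 50 at 21; pool empty.
Total = 31×40 + 29×30 + 28×15 + 25×40 + 21×15 = 3845.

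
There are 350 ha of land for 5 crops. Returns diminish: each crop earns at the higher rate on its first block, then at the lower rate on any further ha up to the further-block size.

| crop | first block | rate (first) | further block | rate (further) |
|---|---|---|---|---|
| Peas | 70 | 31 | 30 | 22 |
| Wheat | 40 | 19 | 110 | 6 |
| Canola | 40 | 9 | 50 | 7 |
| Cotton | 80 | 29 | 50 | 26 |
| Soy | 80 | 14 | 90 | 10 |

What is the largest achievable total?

8330

Treat each block as its own option and order by rate: Peas/tier1 31 > Cotton/tier1 29 > Cotton/tier2 26 > Peas/tier2 22 > Wheat/tier1 19 > Soy/tier1 14 > Soy/tier2 10 > Canola/tier1 9 > Canola/tier2 7 > Wheat/tier2 6.
Peas/tier1 (31): +70 — 280 left.
Cotton tier1 at 29: fill all 80 — 200 left.
Cotton tier2 at 26: fill all 50 — 150 left.
Peas tier2 at 22: fill all 30 — 120 left.
Fill Wheat tier1 block (40 at 19) — 80 left.
Soy tier1 at 14: fill all 80 — 0 left.
Total = 31×70 + 29×80 + 26×50 + 22×30 + 19×40 + 14×80 = 8330.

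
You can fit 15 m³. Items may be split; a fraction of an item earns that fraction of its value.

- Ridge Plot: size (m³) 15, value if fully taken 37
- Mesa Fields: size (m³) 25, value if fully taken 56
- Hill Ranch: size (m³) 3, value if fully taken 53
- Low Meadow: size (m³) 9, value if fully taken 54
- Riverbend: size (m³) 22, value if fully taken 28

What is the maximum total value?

114.4

Sort by value density: Hill Ranch 53/3≈17.7, Low Meadow 54/9≈6, Ridge Plot 37/15≈2.47, Mesa Fields 56/25≈2.24, Riverbend 28/22≈1.27.
Hill Ranch: take in full, 3 m³ for value 53 ; 12 left.
Take all of Low Meadow (9 m³, value 54) ; 3 m³ left.
Only 3 m³ remain; take 3/15 of Ridge Plot for value 37×3/15 = 7.4.
Total value = 114.4.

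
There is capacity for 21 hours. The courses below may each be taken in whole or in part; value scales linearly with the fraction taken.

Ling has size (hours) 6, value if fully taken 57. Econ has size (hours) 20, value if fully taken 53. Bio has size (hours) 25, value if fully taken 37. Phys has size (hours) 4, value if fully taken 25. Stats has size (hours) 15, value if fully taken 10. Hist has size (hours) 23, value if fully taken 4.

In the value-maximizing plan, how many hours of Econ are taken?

11

Rank by value-to-size ratio: Ling 57/6≈9.5, Phys 25/4≈6.25, Econ 53/20≈2.65, Bio 37/25≈1.48, Stats 10/15≈0.667, Hist 4/23≈0.174.
Take all of Ling (6 hours, value 57) → 15 hours left.
Take all of Phys (4 hours, value 25) → 11 hours left.
Fill the last 11 hours with part of Econ: 11/20 of it earns 29.15.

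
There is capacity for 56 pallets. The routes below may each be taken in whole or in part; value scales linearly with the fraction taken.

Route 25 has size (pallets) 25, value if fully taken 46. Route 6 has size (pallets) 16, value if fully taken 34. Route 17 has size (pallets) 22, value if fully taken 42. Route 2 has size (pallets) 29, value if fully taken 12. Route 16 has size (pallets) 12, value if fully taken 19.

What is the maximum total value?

109.12

Best value per unit of size first: Route 6 34/16≈2.12, Route 17 42/22≈1.91, Route 25 46/25≈1.84, Route 16 19/12≈1.58, Route 2 12/29≈0.414.
All 16 pallets of Route 6 fit (value 34) ; 40 remain.
All 22 pallets of Route 17 fit (value 42) ; 18 remain.
18 pallets left: a 18/25 share of Route 25 gives 46×18/25 = 33.12.
Total value = 109.12.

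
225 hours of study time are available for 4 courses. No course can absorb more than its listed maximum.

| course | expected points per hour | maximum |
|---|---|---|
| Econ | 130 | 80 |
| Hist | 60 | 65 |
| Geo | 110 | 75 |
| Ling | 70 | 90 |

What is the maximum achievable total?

Order the courses by expected points per hour: Econ 130 > Geo 110 > Ling 70 > Hist 60.
Econ takes 80 to reach its cap of 80 → 145 left.
Give Geo 75 to hit its cap of 75 → 70 left.
Ling: +70 (room for 90) → 70. Pool exhausted.
Total = 130×80 + 110×75 + 70×70 = 23550.

23550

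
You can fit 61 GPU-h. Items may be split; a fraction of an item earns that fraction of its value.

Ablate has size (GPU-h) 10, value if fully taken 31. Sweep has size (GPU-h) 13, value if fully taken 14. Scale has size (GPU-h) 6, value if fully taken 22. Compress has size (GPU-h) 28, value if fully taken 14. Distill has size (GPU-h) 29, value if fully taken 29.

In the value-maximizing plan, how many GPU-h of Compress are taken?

Best value per unit of size first: Scale 22/6≈3.67, Ablate 31/10≈3.1, Sweep 14/13≈1.08, Distill 29/29≈1, Compress 14/28≈0.5.
All 6 GPU-h of Scale fit (value 22) — 55 remain.
Take all of Ablate (10 GPU-h, value 31) — 45 GPU-h left.
Sweep: take in full, 13 GPU-h for value 14 — 32 left.
Take all of Distill (29 GPU-h, value 29) — 3 GPU-h left.
3 GPU-h left: a 3/28 share of Compress gives 14×3/28 = 1.5.

3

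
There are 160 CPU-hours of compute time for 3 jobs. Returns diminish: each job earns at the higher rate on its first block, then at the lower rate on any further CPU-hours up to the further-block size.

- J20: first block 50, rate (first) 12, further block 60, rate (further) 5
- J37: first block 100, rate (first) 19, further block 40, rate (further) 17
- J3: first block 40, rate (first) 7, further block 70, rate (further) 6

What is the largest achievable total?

2820

Order all 6 blocks by rate: J37/first 19 > J37/second 17 > J20/first 12 > J3/first 7 > J3/second 6 > J20/second 5.
J37 first at 19: fill all 100 — 60 left.
J37/second (17): +40 — 20 left.
J20/first: +20 of 50 at 12; pool empty.
Total = 19×100 + 17×40 + 12×20 = 2820.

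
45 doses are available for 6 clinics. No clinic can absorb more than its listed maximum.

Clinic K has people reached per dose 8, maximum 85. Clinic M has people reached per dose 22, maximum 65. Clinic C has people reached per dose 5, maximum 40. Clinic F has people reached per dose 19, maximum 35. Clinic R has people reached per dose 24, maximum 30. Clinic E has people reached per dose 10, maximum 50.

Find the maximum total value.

Highest people reached per dose first: Clinic R 24 > Clinic M 22 > Clinic F 19 > Clinic E 10 > Clinic K 8 > Clinic C 5.
Clinic R: +30 to 30 (cap) ; 15 left.
Only 15 left; Clinic M takes them to reach 15.
Total = 22×15 + 24×30 = 1050.

1050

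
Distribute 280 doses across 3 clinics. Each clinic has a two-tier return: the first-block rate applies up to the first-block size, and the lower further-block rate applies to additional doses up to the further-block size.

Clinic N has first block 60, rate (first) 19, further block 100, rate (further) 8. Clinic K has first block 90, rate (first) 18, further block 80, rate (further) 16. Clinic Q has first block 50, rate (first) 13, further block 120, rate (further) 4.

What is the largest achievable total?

Order all 6 blocks by rate: Clinic N/tier1 19 > Clinic K/tier1 18 > Clinic K/tier2 16 > Clinic Q/tier1 13 > Clinic N/tier2 8 > Clinic Q/tier2 4.
Clinic N tier1 at 19: fill all 60 — 220 left.
Fill Clinic K tier1 block (90 at 18) — 130 left.
Clinic K/tier2 (16): +80 — 50 left.
Clinic Q/tier1 (13): +50 — 0 left.
Total = 19×60 + 18×90 + 16×80 + 13×50 = 4690.

4690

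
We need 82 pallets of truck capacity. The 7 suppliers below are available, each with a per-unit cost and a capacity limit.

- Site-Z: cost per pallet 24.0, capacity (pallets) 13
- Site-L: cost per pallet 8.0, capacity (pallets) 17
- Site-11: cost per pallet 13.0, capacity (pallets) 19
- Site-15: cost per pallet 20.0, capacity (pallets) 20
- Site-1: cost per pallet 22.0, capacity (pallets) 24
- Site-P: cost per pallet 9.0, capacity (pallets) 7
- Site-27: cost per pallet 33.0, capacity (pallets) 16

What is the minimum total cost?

Use suppliers in increasing cost order.
Site-L at 8.0: take all 17 pallets — 65 still needed.
Take 7 from Site-P at 9.0 — need 58 more.
Site-11 (13.0): use full 19 — 39 pallets to go.
Site-15 at 20.0: take all 20 pallets — 19 still needed.
Take 19 from Site-1 at 22.0 to finish.
Site-Z, Site-27: unused.
Cost = 17×8.0 + 7×9.0 + 19×13.0 + 20×20.0 + 19×22.0 = 1264.

1264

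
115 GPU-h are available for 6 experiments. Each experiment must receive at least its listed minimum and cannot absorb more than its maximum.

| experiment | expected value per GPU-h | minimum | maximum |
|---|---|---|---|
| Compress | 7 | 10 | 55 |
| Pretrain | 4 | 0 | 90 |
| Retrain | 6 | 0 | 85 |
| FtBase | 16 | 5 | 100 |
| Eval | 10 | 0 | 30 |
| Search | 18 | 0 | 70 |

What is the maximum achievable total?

1890

Meeting every minimum uses 10+0+0+5+0+0 = 15 GPU-h, leaving 100.
Order the experiments by expected value per GPU-h: Search 18 > FtBase 16 > Eval 10 > Compress 7 > Retrain 6 > Pretrain 4.
Give Search 70 more to hit its cap of 70 ; 30 left.
Only 30 left; FtBase takes them to reach 35.
Total = 7×10 + 16×35 + 18×70 = 1890.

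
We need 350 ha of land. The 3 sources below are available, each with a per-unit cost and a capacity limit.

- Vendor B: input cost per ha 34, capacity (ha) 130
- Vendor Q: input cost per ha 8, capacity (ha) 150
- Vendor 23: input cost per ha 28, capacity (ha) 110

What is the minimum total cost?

7340

Cheapest first:
Vendor Q (8): use full 150 → 200 ha to go.
Take 110 from Vendor 23 at 28 → need 90 more.
Take 90 from Vendor B at 34 to finish.
Cost = 150×8 + 110×28 + 90×34 = 7340.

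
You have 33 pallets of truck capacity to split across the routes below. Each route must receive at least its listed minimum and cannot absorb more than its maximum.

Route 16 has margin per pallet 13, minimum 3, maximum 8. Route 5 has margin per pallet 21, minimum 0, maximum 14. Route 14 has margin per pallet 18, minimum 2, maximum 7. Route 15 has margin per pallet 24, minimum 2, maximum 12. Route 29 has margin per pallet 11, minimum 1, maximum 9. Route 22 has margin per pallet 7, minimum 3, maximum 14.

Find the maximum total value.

647

Meeting every minimum uses 3+0+2+2+1+3 = 11 pallets, leaving 22.
Highest margin per pallet first: Route 15 24 > Route 5 21 > Route 14 18 > Route 16 13 > Route 29 11 > Route 22 7.
Give Route 15 10 more to hit its cap of 12 ; 12 left.
Route 5: +12 (room for 14) → 12. Pool exhausted.
Total = 13×3 + 21×12 + 18×2 + 24×12 + 11×1 + 7×3 = 647.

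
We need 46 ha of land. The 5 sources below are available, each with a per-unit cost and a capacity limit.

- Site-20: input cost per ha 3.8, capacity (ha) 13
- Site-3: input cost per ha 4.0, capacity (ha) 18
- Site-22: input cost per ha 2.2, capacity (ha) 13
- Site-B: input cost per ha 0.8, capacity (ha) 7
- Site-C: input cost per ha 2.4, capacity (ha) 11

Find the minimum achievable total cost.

Cheapest first:
Site-B (0.8): use full 7 — 39 ha to go.
Take 13 from Site-22 at 2.2 — need 26 more.
Site-C at 2.4: take all 11 ha — 15 still needed.
Take 13 from Site-20 at 3.8 — need 2 more.
Site-3 (4.0): take the remaining 2 — done.
Cost = 7×0.8 + 13×2.2 + 11×2.4 + 13×3.8 + 2×4.0 = 118.

118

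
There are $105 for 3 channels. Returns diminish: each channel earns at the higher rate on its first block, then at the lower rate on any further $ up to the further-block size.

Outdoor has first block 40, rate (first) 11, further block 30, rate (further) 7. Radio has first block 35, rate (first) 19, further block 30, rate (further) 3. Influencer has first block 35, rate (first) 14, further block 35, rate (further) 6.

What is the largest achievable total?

1540

Order all 6 blocks by rate: Radio/T1 19 > Influencer/T1 14 > Outdoor/T1 11 > Outdoor/T2 7 > Influencer/T2 6 > Radio/T2 3.
Radio T1 at 19: fill all 35 — 70 left.
Influencer/T1 (14): +35 — 35 left.
Outdoor T1 at 11: only 35 left, fill 35.
Total = 19×35 + 14×35 + 11×35 = 1540.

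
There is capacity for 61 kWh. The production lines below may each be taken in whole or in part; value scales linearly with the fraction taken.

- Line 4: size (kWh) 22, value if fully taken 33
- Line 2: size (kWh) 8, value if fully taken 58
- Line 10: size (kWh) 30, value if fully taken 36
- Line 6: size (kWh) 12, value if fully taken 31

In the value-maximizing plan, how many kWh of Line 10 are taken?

19

Rank by value-to-size ratio: Line 2 58/8≈7.25, Line 6 31/12≈2.58, Line 4 33/22≈1.5, Line 10 36/30≈1.2.
Take all of Line 2 (8 kWh, value 58) — 53 kWh left.
Line 6: take in full, 12 kWh for value 31 — 41 left.
All 22 kWh of Line 4 fit (value 33) — 19 remain.
Fill the last 19 kWh with part of Line 10: 19/30 of it earns 22.8.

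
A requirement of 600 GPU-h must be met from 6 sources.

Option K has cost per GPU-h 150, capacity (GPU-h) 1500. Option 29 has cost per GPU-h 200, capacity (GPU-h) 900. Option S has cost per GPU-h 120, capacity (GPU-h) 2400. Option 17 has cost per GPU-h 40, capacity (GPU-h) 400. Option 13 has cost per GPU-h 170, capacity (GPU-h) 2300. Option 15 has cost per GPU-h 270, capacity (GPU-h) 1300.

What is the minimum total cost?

Fill from the cheapest source first.
Option 17 at 40: take all 400 GPU-h — 200 still needed.
Option S (120): take the remaining 200 — done.
Option K, Option 13, Option 29, Option 15: unused.
Cost = 400×40 + 200×120 = 40000.

40000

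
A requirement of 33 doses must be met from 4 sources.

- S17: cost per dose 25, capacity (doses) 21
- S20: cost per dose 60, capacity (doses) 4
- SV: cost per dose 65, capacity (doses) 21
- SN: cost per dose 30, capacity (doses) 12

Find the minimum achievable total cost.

Cheapest first:
S17 (25): use full 21 — 12 doses to go.
SN (30): use full 12 — 0 doses to go.
S20, SV: unused.
Cost = 21×25 + 12×30 = 885.

885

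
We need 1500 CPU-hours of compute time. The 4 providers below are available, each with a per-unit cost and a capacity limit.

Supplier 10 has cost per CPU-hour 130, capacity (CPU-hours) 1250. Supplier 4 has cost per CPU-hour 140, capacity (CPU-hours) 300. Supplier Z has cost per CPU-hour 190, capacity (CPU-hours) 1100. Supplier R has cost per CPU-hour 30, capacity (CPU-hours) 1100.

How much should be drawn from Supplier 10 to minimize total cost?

Cheapest first:
Supplier R at 30: take all 1100 CPU-hours — 400 still needed.
Take 400 from Supplier 10 at 130 to finish.
Supplier 4, Supplier Z: unused.

400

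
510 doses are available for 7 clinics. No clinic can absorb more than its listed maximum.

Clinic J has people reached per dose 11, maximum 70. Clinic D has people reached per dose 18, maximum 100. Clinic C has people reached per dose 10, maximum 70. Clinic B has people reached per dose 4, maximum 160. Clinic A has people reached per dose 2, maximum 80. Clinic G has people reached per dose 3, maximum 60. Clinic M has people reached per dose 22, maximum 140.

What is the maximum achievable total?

Order the clinics by people reached per dose: Clinic M 22 > Clinic D 18 > Clinic J 11 > Clinic C 10 > Clinic B 4 > Clinic G 3 > Clinic A 2.
Give Clinic M 140 to hit its cap of 140 → 370 left.
Clinic D: +100 to 100 (cap) → 270 left.
Clinic J takes 70 to reach its cap of 70 → 200 left.
Clinic C: +70 to 70 (cap) → 130 left.
Clinic B has room for 160 but only 130 remain, so it gets 130.
Total = 11×70 + 18×100 + 10×70 + 4×130 + 22×140 = 6870.

6870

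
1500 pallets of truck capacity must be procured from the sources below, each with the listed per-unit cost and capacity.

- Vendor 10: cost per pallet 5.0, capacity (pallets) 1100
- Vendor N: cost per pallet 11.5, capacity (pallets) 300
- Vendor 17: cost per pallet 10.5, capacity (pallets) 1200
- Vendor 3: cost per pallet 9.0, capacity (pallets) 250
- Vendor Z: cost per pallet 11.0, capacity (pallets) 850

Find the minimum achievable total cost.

Cheapest first:
Vendor 10 (5.0): use full 1100 → 400 pallets to go.
Vendor 3 (9.0): use full 250 → 150 pallets to go.
Vendor 17 at 10.5: take 150 of its 1200 → requirement met.
Vendor Z, Vendor N: unused.
Cost = 1100×5.0 + 250×9.0 + 150×10.5 = 9325.

9325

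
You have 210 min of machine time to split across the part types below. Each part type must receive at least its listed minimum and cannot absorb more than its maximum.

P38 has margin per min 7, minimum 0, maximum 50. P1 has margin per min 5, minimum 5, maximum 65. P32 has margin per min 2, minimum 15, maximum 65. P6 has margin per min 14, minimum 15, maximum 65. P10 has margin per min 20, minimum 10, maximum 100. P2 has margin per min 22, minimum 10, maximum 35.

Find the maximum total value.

Meeting every minimum uses 0+5+15+15+10+10 = 55 min, leaving 155.
Order the part types by margin per min: P2 22 > P10 20 > P6 14 > P38 7 > P1 5 > P32 2.
Give P2 25 more to hit its cap of 35 → 130 left.
P10 takes 90 more to reach its cap of 100 → 40 left.
P6 has room for 50 more but only 40 remain, so it gets 55.
Total = 5×5 + 2×15 + 14×55 + 20×100 + 22×35 = 3595.

3595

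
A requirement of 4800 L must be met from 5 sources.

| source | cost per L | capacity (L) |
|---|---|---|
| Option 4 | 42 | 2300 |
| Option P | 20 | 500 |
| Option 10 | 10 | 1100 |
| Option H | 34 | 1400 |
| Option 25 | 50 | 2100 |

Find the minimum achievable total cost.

Use sources in increasing cost order.
Take 1100 from Option 10 at 10 → need 3700 more.
Option P at 20: take all 500 L → 3200 still needed.
Take 1400 from Option H at 34 → need 1800 more.
Option 4 at 42: take 1800 of its 2300 → requirement met.
Option 25: unused.
Cost = 1100×10 + 500×20 + 1400×34 + 1800×42 = 144200.

144200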